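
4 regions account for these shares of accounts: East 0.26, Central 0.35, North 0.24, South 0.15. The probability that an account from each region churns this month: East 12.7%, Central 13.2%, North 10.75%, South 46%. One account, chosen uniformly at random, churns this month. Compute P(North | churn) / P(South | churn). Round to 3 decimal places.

Compute prior × likelihood for every hypothesis:
  East: 0.26 × 0.127 = 0.03302
  Central: 0.35 × 0.132 = 0.0462
  North: 0.24 × 0.1075 = 0.0258
  South: 0.15 × 0.46 = 0.069
Normalizing constant = 0.17402.
The ratio is 0.0258 / 0.069 (the normalizer cancels) = 0.374.

0.374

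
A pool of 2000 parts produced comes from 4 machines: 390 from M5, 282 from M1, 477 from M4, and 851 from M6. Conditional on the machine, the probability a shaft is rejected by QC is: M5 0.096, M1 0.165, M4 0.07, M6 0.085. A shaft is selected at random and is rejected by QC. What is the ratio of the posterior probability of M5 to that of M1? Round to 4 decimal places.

0.8046

By Bayes' rule, posterior ∝ prior × likelihood:
  M5: 0.195 × 0.096 = 0.01872
  M1: 0.141 × 0.165 = 0.023265
  M4: 0.2385 × 0.07 = 0.016695
  M6: 0.4255 × 0.085 = 0.0361675
Normalizing constant = 0.0948475.
The ratio is 0.01872 / 0.023265 (the normalizer cancels) = 0.8046.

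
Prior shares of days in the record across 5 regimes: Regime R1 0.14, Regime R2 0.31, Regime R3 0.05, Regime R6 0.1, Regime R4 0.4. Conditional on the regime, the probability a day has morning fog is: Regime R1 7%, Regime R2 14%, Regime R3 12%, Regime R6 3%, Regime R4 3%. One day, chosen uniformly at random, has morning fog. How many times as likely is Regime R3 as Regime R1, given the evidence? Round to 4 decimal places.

Compute prior × likelihood for every hypothesis:
  Regime R1: 0.14 × 0.07 = 0.0098
  Regime R2: 0.31 × 0.14 = 0.0434
  Regime R3: 0.05 × 0.12 = 0.006
  Regime R6: 0.1 × 0.03 = 0.003
  Regime R4: 0.4 × 0.03 = 0.012
Total = 0.0742.
The ratio is 0.006 / 0.0098 (the normalizer cancels) = 0.6122.

0.6122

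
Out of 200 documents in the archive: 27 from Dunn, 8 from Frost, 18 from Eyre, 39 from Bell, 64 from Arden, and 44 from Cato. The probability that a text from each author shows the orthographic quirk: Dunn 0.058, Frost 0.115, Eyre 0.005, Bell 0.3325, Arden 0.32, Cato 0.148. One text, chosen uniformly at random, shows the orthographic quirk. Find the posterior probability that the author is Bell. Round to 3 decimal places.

Compute prior × likelihood for every hypothesis:
  Dunn: 0.135 × 0.058 = 0.00783
  Frost: 0.04 × 0.115 = 0.0046
  Eyre: 0.09 × 0.005 = 0.00045
  Bell: 0.195 × 0.3325 = 0.0648375
  Arden: 0.32 × 0.32 = 0.1024
  Cato: 0.22 × 0.148 = 0.03256
Sum = 0.2126775.
P(Bell | evidence) = 0.0648375 / 0.2126775 ≈ 0.305.

0.305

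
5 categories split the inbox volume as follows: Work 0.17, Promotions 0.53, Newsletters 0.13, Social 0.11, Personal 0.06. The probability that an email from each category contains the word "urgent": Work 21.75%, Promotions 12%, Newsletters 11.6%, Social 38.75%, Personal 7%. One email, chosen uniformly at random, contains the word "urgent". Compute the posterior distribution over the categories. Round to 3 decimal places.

Prior × likelihood for each hypothesis:
  Work: 0.17 × 0.2175 = 0.036975
  Promotions: 0.53 × 0.12 = 0.0636
  Newsletters: 0.13 × 0.116 = 0.01508
  Social: 0.11 × 0.3875 = 0.042625
  Personal: 0.06 × 0.07 = 0.0042
Normalizing constant = 0.16248.
P(Work | urgent-flag) = 0.036975/0.16248 ≈ 0.228
P(Promotions | urgent-flag) = 0.0636/0.16248 ≈ 0.391
P(Newsletters | urgent-flag) = 0.01508/0.16248 ≈ 0.093
P(Social | urgent-flag) = 0.042625/0.16248 ≈ 0.262
P(Personal | urgent-flag) = 0.0042/0.16248 ≈ 0.026
(Check: 0.228+0.391+0.093+0.262+0.026 = 1.000.)

Work 0.228, Promotions 0.391, Newsletters 0.093, Social 0.262, Personal 0.026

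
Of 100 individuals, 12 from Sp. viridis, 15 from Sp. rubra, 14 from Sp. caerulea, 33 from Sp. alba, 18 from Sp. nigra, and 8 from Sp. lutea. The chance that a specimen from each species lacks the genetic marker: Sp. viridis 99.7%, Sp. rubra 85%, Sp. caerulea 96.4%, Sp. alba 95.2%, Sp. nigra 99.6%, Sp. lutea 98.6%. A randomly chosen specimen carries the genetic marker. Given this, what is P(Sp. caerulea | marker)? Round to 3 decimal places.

Taking complements, P(marker | each) = Sp. viridis 0.003, Sp. rubra 0.15, Sp. caerulea 0.036, Sp. alba 0.048, Sp. nigra 0.004, Sp. lutea 0.014.
By Bayes' rule, posterior ∝ prior × likelihood:
  Sp. viridis: 0.12 × 0.003 = 0.00036
  Sp. rubra: 0.15 × 0.15 = 0.0225
  Sp. caerulea: 0.14 × 0.036 = 0.00504
  Sp. alba: 0.33 × 0.048 = 0.01584
  Sp. nigra: 0.18 × 0.004 = 0.00072
  Sp. lutea: 0.08 × 0.014 = 0.00112
Total = 0.04558.
P(Sp. caerulea | evidence) = 0.00504 / 0.04558 ≈ 0.111.

0.111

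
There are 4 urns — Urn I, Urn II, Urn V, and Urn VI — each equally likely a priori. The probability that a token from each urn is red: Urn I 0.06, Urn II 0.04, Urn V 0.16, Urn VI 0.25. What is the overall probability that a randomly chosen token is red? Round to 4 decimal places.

0.1275

Since the prior is uniform, the posterior is proportional to the likelihood:
  Urn I: 0.06
  Urn II: 0.04
  Urn V: 0.16
  Urn VI: 0.25
P(red) = (1/4) × (0.06 + 0.04 + 0.16 + 0.25) = 0.51/4 ≈ 0.1275.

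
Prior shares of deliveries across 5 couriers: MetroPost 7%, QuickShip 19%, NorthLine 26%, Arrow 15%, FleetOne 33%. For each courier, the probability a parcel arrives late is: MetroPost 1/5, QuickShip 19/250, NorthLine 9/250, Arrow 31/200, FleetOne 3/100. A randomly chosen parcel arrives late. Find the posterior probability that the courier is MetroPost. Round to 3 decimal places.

0.197

By Bayes' rule, posterior ∝ prior × likelihood:
  MetroPost: 0.07 × 0.2 = 0.014
  QuickShip: 0.19 × 0.076 = 0.01444
  NorthLine: 0.26 × 0.036 = 0.00936
  Arrow: 0.15 × 0.155 = 0.02325
  FleetOne: 0.33 × 0.03 = 0.0099
Sum = 0.07095.
P(MetroPost | evidence) = 0.014 / 0.07095 ≈ 0.197.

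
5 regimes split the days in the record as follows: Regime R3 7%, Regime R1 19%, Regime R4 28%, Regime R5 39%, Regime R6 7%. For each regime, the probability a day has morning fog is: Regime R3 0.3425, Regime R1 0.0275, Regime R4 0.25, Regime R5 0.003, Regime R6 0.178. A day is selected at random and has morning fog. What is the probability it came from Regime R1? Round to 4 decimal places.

0.0463

Unnormalized posteriors (prior × likelihood):
  Regime R3: 0.07 × 0.3425 = 0.023975
  Regime R1: 0.19 × 0.0275 = 0.005225
  Regime R4: 0.28 × 0.25 = 0.07
  Regime R5: 0.39 × 0.003 = 0.00117
  Regime R6: 0.07 × 0.178 = 0.01246
Sum = 0.11283.
P(Regime R1 | evidence) = 0.005225 / 0.11283 ≈ 0.0463.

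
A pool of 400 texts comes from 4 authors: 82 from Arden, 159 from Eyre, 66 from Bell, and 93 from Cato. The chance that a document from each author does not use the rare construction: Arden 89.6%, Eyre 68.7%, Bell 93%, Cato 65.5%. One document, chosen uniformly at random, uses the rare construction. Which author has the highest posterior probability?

Eyre

Taking complements, P(rare-form | each) = Arden 0.104, Eyre 0.313, Bell 0.07, Cato 0.345.
Compute prior × likelihood for every hypothesis:
  Arden: 0.205 × 0.104 = 0.02132
  Eyre: 0.3975 × 0.313 = 0.1244175
  Bell: 0.165 × 0.07 = 0.01155
  Cato: 0.2325 × 0.345 = 0.0802125
Total = 0.2375.
Largest term belongs to Eyre, so Eyre is most probable.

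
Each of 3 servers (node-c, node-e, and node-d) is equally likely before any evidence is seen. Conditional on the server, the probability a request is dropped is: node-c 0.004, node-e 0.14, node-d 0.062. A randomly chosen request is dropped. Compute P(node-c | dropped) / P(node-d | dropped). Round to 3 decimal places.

With a uniform prior (1/3 each), posterior ∝ likelihood:
  node-c: 0.004
  node-e: 0.14
  node-d: 0.062
Total = 0.206.
The ratio is 0.004 / 0.062 (the normalizer cancels) = 0.065.

0.065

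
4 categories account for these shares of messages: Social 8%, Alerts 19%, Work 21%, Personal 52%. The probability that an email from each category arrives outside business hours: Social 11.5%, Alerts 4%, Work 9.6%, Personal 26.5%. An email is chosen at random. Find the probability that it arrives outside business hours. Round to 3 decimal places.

Prior × likelihood for each hypothesis:
  Social: 0.08 × 0.115 = 0.0092
  Alerts: 0.19 × 0.04 = 0.0076
  Work: 0.21 × 0.096 = 0.02016
  Personal: 0.52 × 0.265 = 0.1378
P(off-hours) = 0.0092 + 0.0076 + 0.02016 + 0.1378 = 0.17476 → 0.175.

0.175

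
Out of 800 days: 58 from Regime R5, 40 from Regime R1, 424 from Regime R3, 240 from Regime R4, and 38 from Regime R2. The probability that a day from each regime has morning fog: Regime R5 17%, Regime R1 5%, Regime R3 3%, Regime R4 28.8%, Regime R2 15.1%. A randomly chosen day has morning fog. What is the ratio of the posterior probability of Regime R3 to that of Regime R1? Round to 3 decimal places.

6.360

Prior × likelihood for each hypothesis:
  Regime R5: 0.0725 × 0.17 = 0.012325
  Regime R1: 0.05 × 0.05 = 0.0025
  Regime R3: 0.53 × 0.03 = 0.0159
  Regime R4: 0.3 × 0.288 = 0.0864
  Regime R2: 0.0475 × 0.151 = 0.0071725
Total = 0.1242975.
The ratio is 0.0159 / 0.0025 (the normalizer cancels) = 6.360.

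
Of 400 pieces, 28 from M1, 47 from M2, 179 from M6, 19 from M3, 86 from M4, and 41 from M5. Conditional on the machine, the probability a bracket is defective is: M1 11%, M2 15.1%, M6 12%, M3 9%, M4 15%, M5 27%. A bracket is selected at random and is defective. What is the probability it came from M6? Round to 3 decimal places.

0.375

Unnormalized posteriors (prior × likelihood):
  M1: 0.07 × 0.11 = 0.0077
  M2: 0.1175 × 0.151 = 0.0177425
  M6: 0.4475 × 0.12 = 0.0537
  M3: 0.0475 × 0.09 = 0.004275
  M4: 0.215 × 0.15 = 0.03225
  M5: 0.1025 × 0.27 = 0.027675
Sum = 0.1433425.
P(M6 | evidence) = 0.0537 / 0.1433425 ≈ 0.375.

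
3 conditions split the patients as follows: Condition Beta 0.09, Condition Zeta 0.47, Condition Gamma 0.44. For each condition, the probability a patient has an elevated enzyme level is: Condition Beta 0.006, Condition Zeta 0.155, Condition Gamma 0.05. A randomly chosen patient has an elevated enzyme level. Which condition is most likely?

Prior × likelihood for each hypothesis:
  Condition Beta: 0.09 × 0.006 = 0.00054
  Condition Zeta: 0.47 × 0.155 = 0.07285
  Condition Gamma: 0.44 × 0.05 = 0.022
Total = 0.09539.
Largest term belongs to Condition Zeta, so Condition Zeta is most probable.

Condition Zeta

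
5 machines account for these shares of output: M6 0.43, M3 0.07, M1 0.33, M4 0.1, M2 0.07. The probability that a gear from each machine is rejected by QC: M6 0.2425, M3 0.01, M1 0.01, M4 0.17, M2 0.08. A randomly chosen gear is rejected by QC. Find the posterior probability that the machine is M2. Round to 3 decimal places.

Unnormalized posteriors (prior × likelihood):
  M6: 0.43 × 0.2425 = 0.104275
  M3: 0.07 × 0.01 = 0.0007
  M1: 0.33 × 0.01 = 0.0033
  M4: 0.1 × 0.17 = 0.017
  M2: 0.07 × 0.08 = 0.0056
Sum = 0.130875.
P(M2 | evidence) = 0.0056 / 0.130875 ≈ 0.043.

0.043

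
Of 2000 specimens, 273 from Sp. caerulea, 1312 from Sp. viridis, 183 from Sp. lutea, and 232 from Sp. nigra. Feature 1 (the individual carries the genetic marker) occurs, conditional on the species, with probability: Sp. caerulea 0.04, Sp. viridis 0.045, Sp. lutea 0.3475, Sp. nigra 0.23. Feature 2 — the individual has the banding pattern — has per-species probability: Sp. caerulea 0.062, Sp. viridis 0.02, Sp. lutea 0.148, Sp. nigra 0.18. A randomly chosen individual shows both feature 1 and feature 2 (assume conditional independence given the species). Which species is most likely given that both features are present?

Compute prior × likelihood for every hypothesis:
  Sp. caerulea: 0.1365 × 0.04 × 0.062 = 0.00033852
  Sp. viridis: 0.656 × 0.045 × 0.02 = 0.0005904
  Sp. lutea: 0.0915 × 0.3475 × 0.148 = 0.004705845
  Sp. nigra: 0.116 × 0.23 × 0.18 = 0.0048024
Total = 0.010437165.
Largest term belongs to Sp. nigra, so Sp. nigra is most probable.

Sp. nigra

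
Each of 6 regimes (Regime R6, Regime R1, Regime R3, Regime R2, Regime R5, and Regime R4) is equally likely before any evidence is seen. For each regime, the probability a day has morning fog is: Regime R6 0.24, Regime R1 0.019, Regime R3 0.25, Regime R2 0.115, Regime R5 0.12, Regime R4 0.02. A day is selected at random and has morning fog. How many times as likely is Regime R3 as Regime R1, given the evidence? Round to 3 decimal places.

13.158

With a uniform prior (1/6 each), posterior ∝ likelihood:
  Regime R6: 0.24
  Regime R1: 0.019
  Regime R3: 0.25
  Regime R2: 0.115
  Regime R5: 0.12
  Regime R4: 0.02
Sum = 0.764.
The ratio is 0.25 / 0.019 (the normalizer cancels) = 13.158.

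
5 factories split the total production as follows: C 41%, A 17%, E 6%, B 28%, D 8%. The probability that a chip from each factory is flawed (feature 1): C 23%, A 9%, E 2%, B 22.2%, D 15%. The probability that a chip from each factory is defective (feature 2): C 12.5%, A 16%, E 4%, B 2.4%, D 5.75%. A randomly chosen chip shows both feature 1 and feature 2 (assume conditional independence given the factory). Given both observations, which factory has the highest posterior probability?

C

By Bayes' rule, posterior ∝ prior × likelihood:
  C: 0.41 × 0.23 × 0.125 = 0.0117875
  A: 0.17 × 0.09 × 0.16 = 0.002448
  E: 0.06 × 0.02 × 0.04 = 0.000048
  B: 0.28 × 0.222 × 0.024 = 0.00149184
  D: 0.08 × 0.15 × 0.0575 = 0.00069
Total = 0.01646534.
Largest term belongs to C, so C is most probable.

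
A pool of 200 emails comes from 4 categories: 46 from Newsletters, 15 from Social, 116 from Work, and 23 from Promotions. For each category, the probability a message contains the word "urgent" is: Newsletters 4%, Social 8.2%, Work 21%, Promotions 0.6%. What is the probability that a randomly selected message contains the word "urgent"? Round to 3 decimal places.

0.138

Prior × likelihood for each hypothesis:
  Newsletters: 0.23 × 0.04 = 0.0092
  Social: 0.075 × 0.082 = 0.00615
  Work: 0.58 × 0.21 = 0.1218
  Promotions: 0.115 × 0.006 = 0.00069
P(urgent-flag) = 0.0092 + 0.00615 + 0.1218 + 0.00069 = 0.13784 → 0.138.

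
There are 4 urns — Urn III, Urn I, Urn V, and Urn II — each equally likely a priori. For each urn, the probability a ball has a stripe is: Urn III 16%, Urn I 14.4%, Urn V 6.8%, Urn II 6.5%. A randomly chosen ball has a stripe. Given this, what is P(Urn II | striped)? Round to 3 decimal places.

0.149

Since the prior is uniform, the posterior is proportional to the likelihood:
  Urn III: 0.16
  Urn I: 0.144
  Urn V: 0.068
  Urn II: 0.065
Normalizing constant = 0.437.
P(Urn II | evidence) = 0.065 / 0.437 ≈ 0.149.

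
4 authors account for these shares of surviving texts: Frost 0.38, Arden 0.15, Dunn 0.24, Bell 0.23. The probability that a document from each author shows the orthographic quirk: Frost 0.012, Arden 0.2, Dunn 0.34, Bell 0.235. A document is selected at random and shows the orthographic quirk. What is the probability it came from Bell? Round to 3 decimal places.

0.318

By Bayes' rule, posterior ∝ prior × likelihood:
  Frost: 0.38 × 0.012 = 0.00456
  Arden: 0.15 × 0.2 = 0.03
  Dunn: 0.24 × 0.34 = 0.0816
  Bell: 0.23 × 0.235 = 0.05405
Sum = 0.17021.
P(Bell | evidence) = 0.05405 / 0.17021 ≈ 0.318.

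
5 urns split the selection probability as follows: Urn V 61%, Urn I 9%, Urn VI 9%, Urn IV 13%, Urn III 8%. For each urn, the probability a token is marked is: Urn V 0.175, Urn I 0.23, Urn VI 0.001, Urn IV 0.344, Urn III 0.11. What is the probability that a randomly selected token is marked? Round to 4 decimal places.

Prior × likelihood for each hypothesis:
  Urn V: 0.61 × 0.175 = 0.10675
  Urn I: 0.09 × 0.23 = 0.0207
  Urn VI: 0.09 × 0.001 = 0.00009
  Urn IV: 0.13 × 0.344 = 0.04472
  Urn III: 0.08 × 0.11 = 0.0088
P(marked) = 0.10675 + 0.0207 + 0.00009 + 0.04472 + 0.0088 = 0.18106 → 0.1811.

0.1811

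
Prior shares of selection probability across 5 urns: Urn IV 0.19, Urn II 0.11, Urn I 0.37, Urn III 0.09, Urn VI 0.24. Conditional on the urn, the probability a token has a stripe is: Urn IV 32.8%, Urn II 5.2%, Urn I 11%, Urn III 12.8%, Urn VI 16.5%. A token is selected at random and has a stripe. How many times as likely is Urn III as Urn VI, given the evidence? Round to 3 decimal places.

Unnormalized posteriors (prior × likelihood):
  Urn IV: 0.19 × 0.328 = 0.06232
  Urn II: 0.11 × 0.052 = 0.00572
  Urn I: 0.37 × 0.11 = 0.0407
  Urn III: 0.09 × 0.128 = 0.01152
  Urn VI: 0.24 × 0.165 = 0.0396
Total = 0.15986.
The ratio is 0.01152 / 0.0396 (the normalizer cancels) = 0.291.

0.291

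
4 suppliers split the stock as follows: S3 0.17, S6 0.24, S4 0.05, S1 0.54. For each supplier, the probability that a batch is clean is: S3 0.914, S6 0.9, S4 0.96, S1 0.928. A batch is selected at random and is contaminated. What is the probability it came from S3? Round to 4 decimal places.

0.1839

Taking complements, P(contaminated | each) = S3 0.086, S6 0.1, S4 0.04, S1 0.072.
By Bayes' rule, posterior ∝ prior × likelihood:
  S3: 0.17 × 0.086 = 0.01462
  S6: 0.24 × 0.1 = 0.024
  S4: 0.05 × 0.04 = 0.002
  S1: 0.54 × 0.072 = 0.03888
Total = 0.0795.
P(S3 | evidence) = 0.01462 / 0.0795 ≈ 0.1839.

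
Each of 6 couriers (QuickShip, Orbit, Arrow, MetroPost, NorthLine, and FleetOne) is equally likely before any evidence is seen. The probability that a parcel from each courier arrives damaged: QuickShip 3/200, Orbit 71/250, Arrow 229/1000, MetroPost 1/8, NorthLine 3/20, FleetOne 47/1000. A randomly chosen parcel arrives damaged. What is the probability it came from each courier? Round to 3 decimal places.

With a uniform prior (1/6 each), posterior ∝ likelihood:
  QuickShip: 0.015
  Orbit: 0.284
  Arrow: 0.229
  MetroPost: 0.125
  NorthLine: 0.15
  FleetOne: 0.047
Normalizing constant = 0.85.
P(QuickShip | damaged) = 0.015/0.85 ≈ 0.018
P(Orbit | damaged) = 0.284/0.85 ≈ 0.334
P(Arrow | damaged) = 0.229/0.85 ≈ 0.269
P(MetroPost | damaged) = 0.125/0.85 ≈ 0.147
P(NorthLine | damaged) = 0.15/0.85 ≈ 0.176
P(FleetOne | damaged) = 0.047/0.85 ≈ 0.055

QuickShip 0.018, Orbit 0.334, Arrow 0.269, MetroPost 0.147, NorthLine 0.176, FleetOne 0.055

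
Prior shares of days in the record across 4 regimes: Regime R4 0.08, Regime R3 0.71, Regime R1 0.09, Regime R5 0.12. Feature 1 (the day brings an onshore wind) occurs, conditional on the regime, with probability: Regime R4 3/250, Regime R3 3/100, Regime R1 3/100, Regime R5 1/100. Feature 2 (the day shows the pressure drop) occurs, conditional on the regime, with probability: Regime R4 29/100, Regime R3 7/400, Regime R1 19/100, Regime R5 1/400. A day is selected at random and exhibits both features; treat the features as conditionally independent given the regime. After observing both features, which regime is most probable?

Regime R1

Prior × likelihood for each hypothesis:
  Regime R4: 0.08 × 0.012 × 0.29 = 0.0002784
  Regime R3: 0.71 × 0.03 × 0.0175 = 0.00037275
  Regime R1: 0.09 × 0.03 × 0.19 = 0.000513
  Regime R5: 0.12 × 0.01 × 0.0025 = 0.000003
Sum = 0.00116715.
Largest term belongs to Regime R1, so Regime R1 is most probable.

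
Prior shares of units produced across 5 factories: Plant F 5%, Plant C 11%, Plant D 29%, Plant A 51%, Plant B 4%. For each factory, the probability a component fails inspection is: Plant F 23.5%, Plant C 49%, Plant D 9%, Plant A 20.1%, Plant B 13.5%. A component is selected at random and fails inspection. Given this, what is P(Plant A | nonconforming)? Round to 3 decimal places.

0.513

By Bayes' rule, posterior ∝ prior × likelihood:
  Plant F: 0.05 × 0.235 = 0.01175
  Plant C: 0.11 × 0.49 = 0.0539
  Plant D: 0.29 × 0.09 = 0.0261
  Plant A: 0.51 × 0.201 = 0.10251
  Plant B: 0.04 × 0.135 = 0.0054
Normalizing constant = 0.19966.
P(Plant A | evidence) = 0.10251 / 0.19966 ≈ 0.513.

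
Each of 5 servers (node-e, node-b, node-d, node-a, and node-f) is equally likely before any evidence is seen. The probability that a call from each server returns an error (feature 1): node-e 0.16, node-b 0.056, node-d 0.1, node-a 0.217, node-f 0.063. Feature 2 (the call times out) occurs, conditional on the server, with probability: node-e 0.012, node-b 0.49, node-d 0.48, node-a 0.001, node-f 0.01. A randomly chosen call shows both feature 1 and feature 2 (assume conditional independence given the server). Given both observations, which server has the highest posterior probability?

node-d

Since the prior is uniform, the posterior is proportional to the likelihood:
  node-e: 0.16 × 0.012 = 0.00192
  node-b: 0.056 × 0.49 = 0.02744
  node-d: 0.1 × 0.48 = 0.048
  node-a: 0.217 × 0.001 = 0.000217
  node-f: 0.063 × 0.01 = 0.00063
Sum = 0.078207.
Largest term belongs to node-d, so node-d is most probable.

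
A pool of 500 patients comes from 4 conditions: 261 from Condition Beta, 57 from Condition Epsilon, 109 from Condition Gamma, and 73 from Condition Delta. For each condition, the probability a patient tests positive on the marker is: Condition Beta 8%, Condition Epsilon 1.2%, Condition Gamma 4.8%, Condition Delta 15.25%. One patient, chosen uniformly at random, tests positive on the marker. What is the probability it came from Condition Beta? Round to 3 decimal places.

Prior × likelihood for each hypothesis:
  Condition Beta: 0.522 × 0.08 = 0.04176
  Condition Epsilon: 0.114 × 0.012 = 0.001368
  Condition Gamma: 0.218 × 0.048 = 0.010464
  Condition Delta: 0.146 × 0.1525 = 0.022265
Sum = 0.075857.
P(Condition Beta | evidence) = 0.04176 / 0.075857 ≈ 0.551.

0.551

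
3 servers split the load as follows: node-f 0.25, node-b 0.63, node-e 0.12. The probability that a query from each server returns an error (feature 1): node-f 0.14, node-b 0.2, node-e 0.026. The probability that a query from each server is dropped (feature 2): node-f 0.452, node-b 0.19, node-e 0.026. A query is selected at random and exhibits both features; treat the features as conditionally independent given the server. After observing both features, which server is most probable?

node-b

By Bayes' rule, posterior ∝ prior × likelihood:
  node-f: 0.25 × 0.14 × 0.452 = 0.01582
  node-b: 0.63 × 0.2 × 0.19 = 0.02394
  node-e: 0.12 × 0.026 × 0.026 = 0.00008112
Total = 0.03984112.
Largest term belongs to node-b, so node-b is most probable.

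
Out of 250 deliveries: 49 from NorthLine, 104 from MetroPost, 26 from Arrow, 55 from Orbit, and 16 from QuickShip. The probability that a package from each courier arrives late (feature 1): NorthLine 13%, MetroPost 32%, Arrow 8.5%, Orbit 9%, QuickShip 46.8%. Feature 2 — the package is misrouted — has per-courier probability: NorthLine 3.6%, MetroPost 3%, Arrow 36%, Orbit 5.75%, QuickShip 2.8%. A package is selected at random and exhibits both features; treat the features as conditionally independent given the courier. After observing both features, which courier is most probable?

MetroPost

Unnormalized posteriors (prior × likelihood):
  NorthLine: 0.196 × 0.13 × 0.036 = 0.00091728
  MetroPost: 0.416 × 0.32 × 0.03 = 0.0039936
  Arrow: 0.104 × 0.085 × 0.36 = 0.0031824
  Orbit: 0.22 × 0.09 × 0.0575 = 0.0011385
  QuickShip: 0.064 × 0.468 × 0.028 = 0.000838656
Normalizing constant = 0.010070436.
Largest term belongs to MetroPost, so MetroPost is most probable.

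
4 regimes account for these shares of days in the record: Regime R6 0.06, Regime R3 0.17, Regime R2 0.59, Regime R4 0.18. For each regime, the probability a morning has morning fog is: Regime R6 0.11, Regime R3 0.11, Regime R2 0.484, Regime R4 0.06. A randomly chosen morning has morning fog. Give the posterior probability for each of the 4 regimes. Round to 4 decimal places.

Prior × likelihood for each hypothesis:
  Regime R6: 0.06 × 0.11 = 0.0066
  Regime R3: 0.17 × 0.11 = 0.0187
  Regime R2: 0.59 × 0.484 = 0.28556
  Regime R4: 0.18 × 0.06 = 0.0108
Normalizing constant = 0.32166.
P(Regime R6 | fog) = 0.0066/0.32166 ≈ 0.0205
P(Regime R3 | fog) = 0.0187/0.32166 ≈ 0.0581
P(Regime R2 | fog) = 0.28556/0.32166 ≈ 0.8878
P(Regime R4 | fog) = 0.0108/0.32166 ≈ 0.0336

Regime R6 0.0205, Regime R3 0.0581, Regime R2 0.8878, Regime R4 0.0336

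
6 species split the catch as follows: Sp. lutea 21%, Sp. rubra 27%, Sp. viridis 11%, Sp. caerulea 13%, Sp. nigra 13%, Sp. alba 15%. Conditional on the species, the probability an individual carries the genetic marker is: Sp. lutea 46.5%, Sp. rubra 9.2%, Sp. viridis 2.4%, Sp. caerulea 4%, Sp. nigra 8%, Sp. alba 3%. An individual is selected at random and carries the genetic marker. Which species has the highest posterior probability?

Sp. lutea

Unnormalized posteriors (prior × likelihood):
  Sp. lutea: 0.21 × 0.465 = 0.09765
  Sp. rubra: 0.27 × 0.092 = 0.02484
  Sp. viridis: 0.11 × 0.024 = 0.00264
  Sp. caerulea: 0.13 × 0.04 = 0.0052
  Sp. nigra: 0.13 × 0.08 = 0.0104
  Sp. alba: 0.15 × 0.03 = 0.0045
Normalizing constant = 0.14523.
Largest term belongs to Sp. lutea, so Sp. lutea is most probable.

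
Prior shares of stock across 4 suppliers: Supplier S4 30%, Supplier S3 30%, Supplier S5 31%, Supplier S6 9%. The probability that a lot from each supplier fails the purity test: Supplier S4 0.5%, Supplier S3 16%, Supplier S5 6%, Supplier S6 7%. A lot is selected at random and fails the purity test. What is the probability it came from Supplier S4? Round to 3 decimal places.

Compute prior × likelihood for every hypothesis:
  Supplier S4: 0.3 × 0.005 = 0.0015
  Supplier S3: 0.3 × 0.16 = 0.048
  Supplier S5: 0.31 × 0.06 = 0.0186
  Supplier S6: 0.09 × 0.07 = 0.0063
Normalizing constant = 0.0744.
P(Supplier S4 | evidence) = 0.0015 / 0.0744 ≈ 0.020.

0.020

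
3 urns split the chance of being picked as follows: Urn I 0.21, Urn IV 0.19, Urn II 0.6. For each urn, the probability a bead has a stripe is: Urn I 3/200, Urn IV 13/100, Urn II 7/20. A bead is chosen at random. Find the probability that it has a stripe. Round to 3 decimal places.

0.238

Compute prior × likelihood for every hypothesis:
  Urn I: 0.21 × 0.015 = 0.00315
  Urn IV: 0.19 × 0.13 = 0.0247
  Urn II: 0.6 × 0.35 = 0.21
P(striped) = 0.00315 + 0.0247 + 0.21 = 0.23785 → 0.238.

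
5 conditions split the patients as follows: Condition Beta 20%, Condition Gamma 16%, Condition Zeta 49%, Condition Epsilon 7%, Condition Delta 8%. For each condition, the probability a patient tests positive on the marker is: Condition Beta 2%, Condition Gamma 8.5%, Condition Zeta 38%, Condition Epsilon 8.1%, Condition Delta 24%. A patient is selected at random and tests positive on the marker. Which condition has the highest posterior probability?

Prior × likelihood for each hypothesis:
  Condition Beta: 0.2 × 0.02 = 0.004
  Condition Gamma: 0.16 × 0.085 = 0.0136
  Condition Zeta: 0.49 × 0.38 = 0.1862
  Condition Epsilon: 0.07 × 0.081 = 0.00567
  Condition Delta: 0.08 × 0.24 = 0.0192
Normalizing constant = 0.22867.
Largest term belongs to Condition Zeta, so Condition Zeta is most probable.

Condition Zeta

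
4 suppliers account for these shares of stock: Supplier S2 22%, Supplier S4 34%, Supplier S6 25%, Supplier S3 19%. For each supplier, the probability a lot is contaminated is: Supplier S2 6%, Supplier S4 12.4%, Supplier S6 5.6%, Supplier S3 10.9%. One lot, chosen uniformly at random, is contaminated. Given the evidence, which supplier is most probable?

Supplier S4

Compute prior × likelihood for every hypothesis:
  Supplier S2: 0.22 × 0.06 = 0.0132
  Supplier S4: 0.34 × 0.124 = 0.04216
  Supplier S6: 0.25 × 0.056 = 0.014
  Supplier S3: 0.19 × 0.109 = 0.02071
Total = 0.09007.
Largest term belongs to Supplier S4, so Supplier S4 is most probable.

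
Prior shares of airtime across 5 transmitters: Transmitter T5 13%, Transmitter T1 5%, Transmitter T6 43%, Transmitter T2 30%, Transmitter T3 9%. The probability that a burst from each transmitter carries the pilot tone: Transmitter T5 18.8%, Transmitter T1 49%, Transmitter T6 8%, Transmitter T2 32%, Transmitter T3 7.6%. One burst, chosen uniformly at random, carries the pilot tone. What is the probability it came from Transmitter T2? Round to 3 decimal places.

By Bayes' rule, posterior ∝ prior × likelihood:
  Transmitter T5: 0.13 × 0.188 = 0.02444
  Transmitter T1: 0.05 × 0.49 = 0.0245
  Transmitter T6: 0.43 × 0.08 = 0.0344
  Transmitter T2: 0.3 × 0.32 = 0.096
  Transmitter T3: 0.09 × 0.076 = 0.00684
Sum = 0.18618.
P(Transmitter T2 | evidence) = 0.096 / 0.18618 ≈ 0.516.

0.516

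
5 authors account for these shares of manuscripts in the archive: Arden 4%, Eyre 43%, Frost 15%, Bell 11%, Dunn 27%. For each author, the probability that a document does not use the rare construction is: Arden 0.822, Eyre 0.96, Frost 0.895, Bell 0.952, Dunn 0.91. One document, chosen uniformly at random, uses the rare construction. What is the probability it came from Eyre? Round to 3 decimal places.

0.247

Taking complements, P(rare-form | each) = Arden 0.178, Eyre 0.04, Frost 0.105, Bell 0.048, Dunn 0.09.
Prior × likelihood for each hypothesis:
  Arden: 0.04 × 0.178 = 0.00712
  Eyre: 0.43 × 0.04 = 0.0172
  Frost: 0.15 × 0.105 = 0.01575
  Bell: 0.11 × 0.048 = 0.00528
  Dunn: 0.27 × 0.09 = 0.0243
Normalizing constant = 0.06965.
P(Eyre | evidence) = 0.0172 / 0.06965 ≈ 0.247.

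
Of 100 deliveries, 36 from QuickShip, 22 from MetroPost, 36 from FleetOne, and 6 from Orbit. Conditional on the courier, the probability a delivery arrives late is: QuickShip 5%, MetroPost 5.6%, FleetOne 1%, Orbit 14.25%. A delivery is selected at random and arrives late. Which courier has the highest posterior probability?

QuickShip

By Bayes' rule, posterior ∝ prior × likelihood:
  QuickShip: 0.36 × 0.05 = 0.018
  MetroPost: 0.22 × 0.056 = 0.01232
  FleetOne: 0.36 × 0.01 = 0.0036
  Orbit: 0.06 × 0.1425 = 0.00855
Sum = 0.04247.
Largest term belongs to QuickShip, so QuickShip is most probable.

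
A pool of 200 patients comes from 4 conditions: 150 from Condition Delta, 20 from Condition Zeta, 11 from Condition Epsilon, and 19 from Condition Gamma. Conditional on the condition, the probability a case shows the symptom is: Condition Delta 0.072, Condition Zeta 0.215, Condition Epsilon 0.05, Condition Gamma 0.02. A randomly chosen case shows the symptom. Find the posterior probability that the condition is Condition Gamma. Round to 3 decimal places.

0.024

Unnormalized posteriors (prior × likelihood):
  Condition Delta: 0.75 × 0.072 = 0.054
  Condition Zeta: 0.1 × 0.215 = 0.0215
  Condition Epsilon: 0.055 × 0.05 = 0.00275
  Condition Gamma: 0.095 × 0.02 = 0.0019
Total = 0.08015.
P(Condition Gamma | evidence) = 0.0019 / 0.08015 ≈ 0.024.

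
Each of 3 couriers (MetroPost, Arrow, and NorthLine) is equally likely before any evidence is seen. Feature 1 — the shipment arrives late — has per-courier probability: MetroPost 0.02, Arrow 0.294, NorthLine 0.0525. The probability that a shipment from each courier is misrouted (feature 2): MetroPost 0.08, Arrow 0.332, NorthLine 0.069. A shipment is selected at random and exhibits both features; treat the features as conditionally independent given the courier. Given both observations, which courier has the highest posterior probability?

Arrow

With a uniform prior (1/3 each), posterior ∝ likelihood:
  MetroPost: 0.02 × 0.08 = 0.0016
  Arrow: 0.294 × 0.332 = 0.097608
  NorthLine: 0.0525 × 0.069 = 0.0036225
Total = 0.1028305.
Largest term belongs to Arrow, so Arrow is most probable.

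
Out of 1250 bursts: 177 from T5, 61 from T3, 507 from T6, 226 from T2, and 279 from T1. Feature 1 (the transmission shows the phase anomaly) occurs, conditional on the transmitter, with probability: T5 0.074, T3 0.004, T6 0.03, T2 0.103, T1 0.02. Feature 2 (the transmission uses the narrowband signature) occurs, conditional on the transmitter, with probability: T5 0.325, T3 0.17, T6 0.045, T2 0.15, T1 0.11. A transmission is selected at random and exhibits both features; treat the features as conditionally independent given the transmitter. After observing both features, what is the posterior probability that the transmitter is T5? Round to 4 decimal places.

Unnormalized posteriors (prior × likelihood):
  T5: 0.1416 × 0.074 × 0.325 = 0.00340548
  T3: 0.0488 × 0.004 × 0.17 = 0.000033184
  T6: 0.4056 × 0.03 × 0.045 = 0.00054756
  T2: 0.1808 × 0.103 × 0.15 = 0.00279336
  T1: 0.2232 × 0.02 × 0.11 = 0.00049104
Sum = 0.007270624.
P(T5 | evidence) = 0.00340548 / 0.007270624 ≈ 0.4684.

0.4684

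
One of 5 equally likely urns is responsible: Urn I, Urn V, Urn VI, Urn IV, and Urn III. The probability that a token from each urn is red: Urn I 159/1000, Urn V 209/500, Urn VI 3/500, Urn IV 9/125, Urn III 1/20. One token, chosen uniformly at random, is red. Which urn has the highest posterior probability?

Urn V

With a uniform prior (1/5 each), posterior ∝ likelihood:
  Urn I: 0.159
  Urn V: 0.418
  Urn VI: 0.006
  Urn IV: 0.072
  Urn III: 0.05
Normalizing constant = 0.705.
Largest term belongs to Urn V, so Urn V is most probable.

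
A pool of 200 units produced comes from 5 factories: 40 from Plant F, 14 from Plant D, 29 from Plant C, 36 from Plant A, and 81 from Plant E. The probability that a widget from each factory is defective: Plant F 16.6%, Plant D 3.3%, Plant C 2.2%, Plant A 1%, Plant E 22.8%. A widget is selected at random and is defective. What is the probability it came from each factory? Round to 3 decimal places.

Plant F 0.250, Plant D 0.017, Plant C 0.024, Plant A 0.014, Plant E 0.695

By Bayes' rule, posterior ∝ prior × likelihood:
  Plant F: 0.2 × 0.166 = 0.0332
  Plant D: 0.07 × 0.033 = 0.00231
  Plant C: 0.145 × 0.022 = 0.00319
  Plant A: 0.18 × 0.01 = 0.0018
  Plant E: 0.405 × 0.228 = 0.09234
Total = 0.13284.
P(Plant F | defective) = 0.0332/0.13284 ≈ 0.250
P(Plant D | defective) = 0.00231/0.13284 ≈ 0.017
P(Plant C | defective) = 0.00319/0.13284 ≈ 0.024
P(Plant A | defective) = 0.0018/0.13284 ≈ 0.014
P(Plant E | defective) = 0.09234/0.13284 ≈ 0.695
(Check: 0.250+0.017+0.024+0.014+0.695 = 1.000.)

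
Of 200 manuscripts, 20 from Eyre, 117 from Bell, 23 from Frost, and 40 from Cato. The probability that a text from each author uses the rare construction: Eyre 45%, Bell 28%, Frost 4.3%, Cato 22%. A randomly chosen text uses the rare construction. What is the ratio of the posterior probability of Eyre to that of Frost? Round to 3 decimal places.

9.100

Prior × likelihood for each hypothesis:
  Eyre: 0.1 × 0.45 = 0.045
  Bell: 0.585 × 0.28 = 0.1638
  Frost: 0.115 × 0.043 = 0.004945
  Cato: 0.2 × 0.22 = 0.044
Sum = 0.257745.
The ratio is 0.045 / 0.004945 (the normalizer cancels) = 9.100.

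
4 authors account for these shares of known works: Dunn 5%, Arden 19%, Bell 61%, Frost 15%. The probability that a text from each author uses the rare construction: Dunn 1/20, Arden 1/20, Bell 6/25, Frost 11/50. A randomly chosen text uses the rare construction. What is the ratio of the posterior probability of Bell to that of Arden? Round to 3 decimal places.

Compute prior × likelihood for every hypothesis:
  Dunn: 0.05 × 0.05 = 0.0025
  Arden: 0.19 × 0.05 = 0.0095
  Bell: 0.61 × 0.24 = 0.1464
  Frost: 0.15 × 0.22 = 0.033
Normalizing constant = 0.1914.
The ratio is 0.1464 / 0.0095 (the normalizer cancels) = 15.411.

15.411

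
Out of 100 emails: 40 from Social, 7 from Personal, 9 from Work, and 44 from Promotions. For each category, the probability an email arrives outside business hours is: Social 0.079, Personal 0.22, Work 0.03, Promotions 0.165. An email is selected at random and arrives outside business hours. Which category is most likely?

Promotions

By Bayes' rule, posterior ∝ prior × likelihood:
  Social: 0.4 × 0.079 = 0.0316
  Personal: 0.07 × 0.22 = 0.0154
  Work: 0.09 × 0.03 = 0.0027
  Promotions: 0.44 × 0.165 = 0.0726
Total = 0.1223.
Largest term belongs to Promotions, so Promotions is most probable.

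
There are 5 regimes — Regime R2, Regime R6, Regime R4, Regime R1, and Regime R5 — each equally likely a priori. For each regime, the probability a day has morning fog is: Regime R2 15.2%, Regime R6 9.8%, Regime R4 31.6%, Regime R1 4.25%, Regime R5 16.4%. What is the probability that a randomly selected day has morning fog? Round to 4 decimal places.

With a uniform prior (1/5 each), posterior ∝ likelihood:
  Regime R2: 0.152
  Regime R6: 0.098
  Regime R4: 0.316
  Regime R1: 0.0425
  Regime R5: 0.164
P(fog) = (1/5) × (0.152 + 0.098 + 0.316 + 0.0425 + 0.164) = 0.7725/5 ≈ 0.1545.

0.1545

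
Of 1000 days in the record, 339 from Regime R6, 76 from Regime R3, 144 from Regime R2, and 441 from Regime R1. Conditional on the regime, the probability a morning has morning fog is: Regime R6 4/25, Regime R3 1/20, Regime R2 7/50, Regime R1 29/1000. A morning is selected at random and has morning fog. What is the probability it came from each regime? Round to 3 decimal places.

Compute prior × likelihood for every hypothesis:
  Regime R6: 0.339 × 0.16 = 0.05424
  Regime R3: 0.076 × 0.05 = 0.0038
  Regime R2: 0.144 × 0.14 = 0.02016
  Regime R1: 0.441 × 0.029 = 0.012789
Normalizing constant = 0.090989.
P(Regime R6 | fog) = 0.05424/0.090989 ≈ 0.596
P(Regime R3 | fog) = 0.0038/0.090989 ≈ 0.042
P(Regime R2 | fog) = 0.02016/0.090989 ≈ 0.222
P(Regime R1 | fog) = 0.012789/0.090989 ≈ 0.141

Regime R6 0.596, Regime R3 0.042, Regime R2 0.222, Regime R1 0.141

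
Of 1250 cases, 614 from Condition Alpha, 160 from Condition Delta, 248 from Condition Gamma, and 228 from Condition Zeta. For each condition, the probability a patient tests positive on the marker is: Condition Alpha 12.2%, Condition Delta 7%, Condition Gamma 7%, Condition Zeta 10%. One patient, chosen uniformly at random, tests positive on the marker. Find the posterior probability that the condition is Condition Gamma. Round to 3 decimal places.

0.137

Prior × likelihood for each hypothesis:
  Condition Alpha: 0.4912 × 0.122 = 0.0599264
  Condition Delta: 0.128 × 0.07 = 0.00896
  Condition Gamma: 0.1984 × 0.07 = 0.013888
  Condition Zeta: 0.1824 × 0.1 = 0.01824
Total = 0.1010144.
P(Condition Gamma | evidence) = 0.013888 / 0.1010144 ≈ 0.137.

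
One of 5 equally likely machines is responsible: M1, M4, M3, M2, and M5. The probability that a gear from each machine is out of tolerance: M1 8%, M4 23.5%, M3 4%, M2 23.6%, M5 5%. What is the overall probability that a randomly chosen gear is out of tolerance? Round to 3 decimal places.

Since the prior is uniform, the posterior is proportional to the likelihood:
  M1: 0.08
  M4: 0.235
  M3: 0.04
  M2: 0.236
  M5: 0.05
P(oversize) = (1/5) × (0.08 + 0.235 + 0.04 + 0.236 + 0.05) = 0.641/5 ≈ 0.128.

0.128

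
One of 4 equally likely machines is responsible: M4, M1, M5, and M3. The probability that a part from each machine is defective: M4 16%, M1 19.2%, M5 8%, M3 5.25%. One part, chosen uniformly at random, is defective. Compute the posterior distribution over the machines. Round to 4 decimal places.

M4 0.3302, M1 0.3963, M5 0.1651, M3 0.1084

With a uniform prior (1/4 each), posterior ∝ likelihood:
  M4: 0.16
  M1: 0.192
  M5: 0.08
  M3: 0.0525
Total = 0.4845.
P(M4 | defective) = 0.16/0.4845 ≈ 0.3302
P(M1 | defective) = 0.192/0.4845 ≈ 0.3963
P(M5 | defective) = 0.08/0.4845 ≈ 0.1651
P(M3 | defective) = 0.0525/0.4845 ≈ 0.1084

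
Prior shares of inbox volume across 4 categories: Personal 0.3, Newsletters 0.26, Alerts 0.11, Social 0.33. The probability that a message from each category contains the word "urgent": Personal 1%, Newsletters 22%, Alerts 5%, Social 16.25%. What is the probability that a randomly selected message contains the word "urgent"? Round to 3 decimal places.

0.119

Prior × likelihood for each hypothesis:
  Personal: 0.3 × 0.01 = 0.003
  Newsletters: 0.26 × 0.22 = 0.0572
  Alerts: 0.11 × 0.05 = 0.0055
  Social: 0.33 × 0.1625 = 0.053625
P(urgent-flag) = 0.003 + 0.0572 + 0.0055 + 0.053625 = 0.119325 → 0.119.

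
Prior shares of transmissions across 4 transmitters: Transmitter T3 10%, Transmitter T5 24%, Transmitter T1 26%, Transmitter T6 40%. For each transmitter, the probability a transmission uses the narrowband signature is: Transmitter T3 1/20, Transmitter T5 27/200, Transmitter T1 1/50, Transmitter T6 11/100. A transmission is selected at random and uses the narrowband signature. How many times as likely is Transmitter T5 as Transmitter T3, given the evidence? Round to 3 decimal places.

6.480

Unnormalized posteriors (prior × likelihood):
  Transmitter T3: 0.1 × 0.05 = 0.005
  Transmitter T5: 0.24 × 0.135 = 0.0324
  Transmitter T1: 0.26 × 0.02 = 0.0052
  Transmitter T6: 0.4 × 0.11 = 0.044
Normalizing constant = 0.0866.
The ratio is 0.0324 / 0.005 (the normalizer cancels) = 6.480.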